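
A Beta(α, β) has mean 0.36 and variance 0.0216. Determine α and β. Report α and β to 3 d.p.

α = 3.480, β = 6.187

Let s = α+β. The Beta variance is μ(1−μ)/(s+1).
So s+1 = μ(1−μ)/σ² = (0.36×0.64)/0.0216 = 0.2304/0.0216 = 10.6667, giving s = 9.6667.
Then α = μs = 0.36×9.6667 = 3.480 and β = (1−μ)s = 0.64×9.6667 = 6.187.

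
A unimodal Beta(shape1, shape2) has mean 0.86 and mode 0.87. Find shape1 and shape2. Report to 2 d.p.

With s = shape1+shape2: μ = shape1/s and mode = (shape1−1)/(s−2). Eliminating shape1 = μs,
μs − 1 = m(s−2) ⇒ s(μ−m) = 1−2m ⇒ s = -0.74/-0.01 = 74.0000.
So shape1 = μs = 63.64, shape2 = (1−μ)s = 10.36.

shape1 = 63.64, shape2 = 10.36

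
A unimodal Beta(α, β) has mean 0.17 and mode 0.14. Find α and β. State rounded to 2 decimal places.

With s = α+β: μ = α/s and mode = (α−1)/(s−2). Eliminating α = μs,
μs − 1 = m(s−2) ⇒ s(μ−m) = 1−2m ⇒ s = 0.72/0.03 = 24.0000.
So α = μs = 4.08, β = (1−μ)s = 19.92.

α = 4.08, β = 19.92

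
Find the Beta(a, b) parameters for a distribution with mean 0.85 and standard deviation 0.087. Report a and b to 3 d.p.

a = 13.468, b = 2.377

σ² = 0.087² = 0.007569.
With s = a+b, Var = μ(1−μ)/(s+1), so s+1 = (0.85×0.15)/0.007569 = 16.8450 and s = 15.8450.
a = μs = 13.468, b = (1−μ)s = 2.377.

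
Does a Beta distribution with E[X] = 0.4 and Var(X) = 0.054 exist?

The Beta variance bound is σ² < μ(1−μ).
Here μ(1−μ) = 0.4×0.6 = 0.24, and 0.054 < 0.24.

Yes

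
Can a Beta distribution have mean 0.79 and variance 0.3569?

The Beta variance bound is σ² < μ(1−μ).
Here μ(1−μ) = 0.79×0.21 = 0.1659, and 0.3569 ≥ 0.1659.

No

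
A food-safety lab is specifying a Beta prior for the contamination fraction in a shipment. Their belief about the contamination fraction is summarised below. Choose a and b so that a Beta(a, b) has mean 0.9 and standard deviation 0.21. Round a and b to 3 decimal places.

a = 0.937, b = 0.104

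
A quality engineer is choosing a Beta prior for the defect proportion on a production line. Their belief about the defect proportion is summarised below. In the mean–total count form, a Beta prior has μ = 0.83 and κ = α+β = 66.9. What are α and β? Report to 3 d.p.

Split κ in proportion μ : (1−μ): α = 0.83·66.9 = 55.527, β = 66.9 − 55.527 = 11.373.

α = 55.527, β = 11.373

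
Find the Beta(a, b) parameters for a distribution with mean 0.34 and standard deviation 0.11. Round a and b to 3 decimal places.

a = 5.965, b = 11.580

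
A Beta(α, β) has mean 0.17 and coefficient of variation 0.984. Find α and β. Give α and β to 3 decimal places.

Var = (CV·μ)² = (0.984×0.17)² = 0.027983.
α+β = μ(1−μ)/Var − 1 = 0.1411/0.027983 − 1 = 4.0424.
Thus α = 0.17·4.0424 = 0.687 and β = 0.83·4.0424 = 3.355.

α = 0.687, β = 3.355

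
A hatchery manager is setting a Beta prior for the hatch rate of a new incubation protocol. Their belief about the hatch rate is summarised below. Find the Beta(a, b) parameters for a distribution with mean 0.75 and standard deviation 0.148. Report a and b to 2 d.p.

a = 5.67, b = 1.89

First σ² = 0.021904. Setting a = μn, b = (1−μ)n with n = a+b,
μ(1−μ)/(n+1) = 0.021904 ⇒ n+1 = 0.1875/0.021904 = 8.5601 ⇒ n = 7.5601.
Hence a = 0.75×7.5601 = 5.67, b = 0.25×7.5601 = 1.89.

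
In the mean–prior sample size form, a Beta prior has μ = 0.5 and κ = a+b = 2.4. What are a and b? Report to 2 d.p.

a = 1.20, b = 1.20

Split κ in proportion μ : (1−μ): a = 0.5·2.4 = 1.20, b = 2.4 − 1.20 = 1.20.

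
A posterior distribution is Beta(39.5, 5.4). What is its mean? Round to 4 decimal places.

0.8797

The Beta mean is α/(α+β) = 39.5/(39.5+5.4) = 0.8797.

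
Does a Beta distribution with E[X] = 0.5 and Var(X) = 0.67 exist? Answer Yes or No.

For any Beta, Var(X) < E[X]·(1−E[X]).
Here μ(1−μ) = 0.5×0.5 = 0.25, and 0.67 ≥ 0.25.

No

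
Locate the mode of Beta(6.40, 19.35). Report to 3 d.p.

0.227

With α,β > 1, mode = (α−1)/(α+β−2) = 5.40/23.75 = 0.227.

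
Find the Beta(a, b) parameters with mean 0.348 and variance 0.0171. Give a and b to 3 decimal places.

Write ν = a+b; then a = μν and Var = μ(1−μ)/(ν+1).
ν = μ(1−μ)/Var − 1 = 0.226896/0.0171 − 1 = 12.2688.
a = 0.348·12.2688 = 4.270, b = 0.652·12.2688 = 7.999.

a = 4.270, b = 7.999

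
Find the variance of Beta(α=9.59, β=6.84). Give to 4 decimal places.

Var = αβ/[(α+β)²(α+β+1)] = (9.59×6.84)/(16.43²×17.43) = 65.5956/4705.139607 = 0.0139.

0.0139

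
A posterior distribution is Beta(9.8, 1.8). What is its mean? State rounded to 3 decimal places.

The Beta mean is α/(α+β) = 9.8/(9.8+1.8) = 0.845.

0.845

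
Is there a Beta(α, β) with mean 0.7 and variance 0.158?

A Beta with mean μ has variance μ(1−μ)/(α+β+1) < μ(1−μ).
Here μ(1−μ) = 0.7×0.3 = 0.21, and 0.158 < 0.21.

Yes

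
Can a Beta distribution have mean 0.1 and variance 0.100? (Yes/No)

No

For any Beta, Var(X) < E[X]·(1−E[X]).
Here μ(1−μ) = 0.1×0.9 = 0.09, and 0.100 ≥ 0.09.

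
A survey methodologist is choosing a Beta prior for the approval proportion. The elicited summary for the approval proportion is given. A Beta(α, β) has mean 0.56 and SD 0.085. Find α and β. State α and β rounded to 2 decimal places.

α = 18.54, β = 14.57

σ² = 0.085² = 0.007225.
With s = α+β, Var = μ(1−μ)/(s+1), so s+1 = (0.56×0.44)/0.007225 = 34.1038 and s = 33.1038.
α = μs = 18.54, β = (1−μ)s = 14.57.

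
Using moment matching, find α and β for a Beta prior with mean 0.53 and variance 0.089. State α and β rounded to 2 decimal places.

α = 0.95, β = 0.85

Let s = α+β. The Beta variance is μ(1−μ)/(s+1).
So s+1 = μ(1−μ)/σ² = (0.53×0.47)/0.089 = 0.2491/0.089 = 2.7989, giving s = 1.7989.
Then α = μs = 0.53×1.7989 = 0.95 and β = (1−μ)s = 0.47×1.7989 = 0.85.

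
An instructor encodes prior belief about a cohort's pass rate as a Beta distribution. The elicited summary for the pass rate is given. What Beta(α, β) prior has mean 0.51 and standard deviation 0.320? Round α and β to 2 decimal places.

Variance = 0.320² = 0.102400. The moment-matching identity α+β = μ(1−μ)/Var − 1 gives
α+β = 0.2499/0.102400 − 1 = 1.4404, so α = μ·1.4404 = 0.73 and β = (1−μ)·1.4404 = 0.71.

α = 0.73, β = 0.71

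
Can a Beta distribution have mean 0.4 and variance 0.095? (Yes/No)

A Beta with mean μ has variance μ(1−μ)/(α+β+1) < μ(1−μ).
Here μ(1−μ) = 0.4×0.6 = 0.24, and 0.095 < 0.24.

Yes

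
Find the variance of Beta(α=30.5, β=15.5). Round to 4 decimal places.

0.0048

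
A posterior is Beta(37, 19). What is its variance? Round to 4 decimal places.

0.0039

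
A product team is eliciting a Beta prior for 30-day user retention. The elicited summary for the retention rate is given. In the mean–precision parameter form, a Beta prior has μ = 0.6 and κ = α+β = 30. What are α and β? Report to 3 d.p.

α = 18.000, β = 12.000

Split κ in proportion μ : (1−μ): α = 0.6·30 = 18.000, β = 30 − 18.000 = 12.000.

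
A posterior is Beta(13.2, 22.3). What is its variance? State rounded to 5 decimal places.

0.00640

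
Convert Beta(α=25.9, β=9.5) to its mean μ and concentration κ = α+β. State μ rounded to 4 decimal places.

μ = 0.7316, κ = 35.4

κ = α+β = 25.9+9.5 = 35.4; μ = α/κ = 25.9/35.4 = 0.7316.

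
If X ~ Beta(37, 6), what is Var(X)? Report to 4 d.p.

0.0027

μ = 37/43 = 0.860465; Var = μ(1−μ)/(α+β+1) = 0.1200649/44 = 0.0027.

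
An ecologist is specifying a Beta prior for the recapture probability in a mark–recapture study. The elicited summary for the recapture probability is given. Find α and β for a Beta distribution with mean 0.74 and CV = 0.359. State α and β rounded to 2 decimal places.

α = 1.28, β = 0.45

σ = CV·μ = 0.359×0.74 = 0.26566, so σ² = 0.070575.
s+1 = μ(1−μ)/σ² = 0.1924/0.070575 = 2.7262, so s = α+β = 1.7262.
α = μs = 1.28, β = (1−μ)s = 0.45.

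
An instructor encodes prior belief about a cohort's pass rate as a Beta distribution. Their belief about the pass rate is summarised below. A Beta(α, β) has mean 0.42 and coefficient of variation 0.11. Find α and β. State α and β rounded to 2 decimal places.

α = 47.51, β = 65.61

σ = CV·μ = 0.11×0.42 = 0.04620, so σ² = 0.002134.
s+1 = μ(1−μ)/σ² = 0.2436/0.002134 = 114.1283, so s = α+β = 113.1283.
α = μs = 47.51, β = (1−μ)s = 65.61.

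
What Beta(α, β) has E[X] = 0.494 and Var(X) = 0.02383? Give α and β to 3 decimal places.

By moment matching, α+β = μ(1−μ)/σ² − 1 = (0.494·0.506)/0.02383 − 1 = 10.4895 − 1 = 9.4895.
Since α/(α+β) = μ, α = 0.494·9.4895 = 4.688 and β = 0.506·9.4895 = 4.802.

α = 4.688, β = 4.802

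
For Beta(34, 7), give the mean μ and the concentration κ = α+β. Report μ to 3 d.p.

κ = α+β = 34+7 = 41; μ = α/κ = 34/41 = 0.829.

μ = 0.829, κ = 41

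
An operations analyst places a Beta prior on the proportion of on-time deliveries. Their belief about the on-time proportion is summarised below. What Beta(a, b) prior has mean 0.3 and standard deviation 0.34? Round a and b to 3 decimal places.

a = 0.245, b = 0.572

Variance = 0.34² = 0.1156. The moment-matching identity a+b = μ(1−μ)/Var − 1 gives
a+b = 0.21/0.1156 − 1 = 0.8166, so a = μ·0.8166 = 0.245 and b = (1−μ)·0.8166 = 0.572.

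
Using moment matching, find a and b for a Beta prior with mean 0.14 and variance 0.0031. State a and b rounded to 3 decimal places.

a = 5.297, b = 32.541

Write ν = a+b; then a = μν and Var = μ(1−μ)/(ν+1).
ν = μ(1−μ)/Var − 1 = 0.1204/0.0031 − 1 = 37.8387.
a = 0.14·37.8387 = 5.297, b = 0.86·37.8387 = 32.541.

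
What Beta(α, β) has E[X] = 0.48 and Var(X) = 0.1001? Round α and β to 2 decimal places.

By moment matching, α+β = μ(1−μ)/σ² − 1 = (0.48·0.52)/0.1001 − 1 = 2.4935 − 1 = 1.4935.
Since α/(α+β) = μ, α = 0.48·1.4935 = 0.72 and β = 0.52·1.4935 = 0.78.

α = 0.72, β = 0.78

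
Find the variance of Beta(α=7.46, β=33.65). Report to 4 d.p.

0.0035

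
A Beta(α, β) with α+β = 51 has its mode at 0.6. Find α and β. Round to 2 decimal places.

α = 30.40, β = 20.60

Mode = (α−1)/(κ−2) with κ = α+β, so α−1 = 0.6·49 = 29.40.
α = 30.40; β = κ − α = 20.60.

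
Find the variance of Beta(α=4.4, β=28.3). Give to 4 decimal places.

0.0035

μ = 4.4/32.7 = 0.134557; Var = μ(1−μ)/(α+β+1) = 0.1164511/33.7 = 0.0035.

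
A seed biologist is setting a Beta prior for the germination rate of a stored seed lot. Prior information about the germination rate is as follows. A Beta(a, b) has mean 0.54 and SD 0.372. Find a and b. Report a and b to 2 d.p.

a = 0.43, b = 0.37

First σ² = 0.138384. Setting a = μn, b = (1−μ)n with n = a+b,
μ(1−μ)/(n+1) = 0.138384 ⇒ n+1 = 0.2484/0.138384 = 1.7950 ⇒ n = 0.7950.
Hence a = 0.54×0.7950 = 0.43, b = 0.46×0.7950 = 0.37.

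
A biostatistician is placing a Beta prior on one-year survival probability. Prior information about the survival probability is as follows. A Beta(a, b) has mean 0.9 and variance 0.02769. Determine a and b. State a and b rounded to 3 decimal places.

Write ν = a+b; then a = μν and Var = μ(1−μ)/(ν+1).
ν = μ(1−μ)/Var − 1 = 0.09/0.02769 − 1 = 2.2503.
a = 0.9·2.2503 = 2.025, b = 0.1·2.2503 = 0.225.

a = 2.025, b = 0.225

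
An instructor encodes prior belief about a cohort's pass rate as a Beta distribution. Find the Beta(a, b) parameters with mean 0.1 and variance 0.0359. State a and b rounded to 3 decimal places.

a = 0.151, b = 1.356

Let s = a+b. The Beta variance is μ(1−μ)/(s+1).
So s+1 = μ(1−μ)/σ² = (0.1×0.9)/0.0359 = 0.09/0.0359 = 2.5070, giving s = 1.5070.
Then a = μs = 0.1×1.5070 = 0.151 and b = (1−μ)s = 0.9×1.5070 = 1.356.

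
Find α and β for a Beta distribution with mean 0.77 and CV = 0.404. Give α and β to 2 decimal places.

σ = CV·μ = 0.404×0.77 = 0.31108, so σ² = 0.096771.
s+1 = μ(1−μ)/σ² = 0.1771/0.096771 = 1.8301, so s = α+β = 0.8301.
α = μs = 0.64, β = (1−μ)s = 0.19.

α = 0.64, β = 0.19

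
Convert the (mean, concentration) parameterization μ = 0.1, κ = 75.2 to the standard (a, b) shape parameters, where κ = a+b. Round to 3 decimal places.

Split κ in proportion μ : (1−μ): a = 0.1·75.2 = 7.520, b = 75.2 − 7.520 = 67.680.

a = 7.520, b = 67.680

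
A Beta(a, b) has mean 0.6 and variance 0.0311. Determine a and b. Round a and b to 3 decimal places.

By moment matching, a+b = μ(1−μ)/σ² − 1 = (0.6·0.4)/0.0311 − 1 = 7.7170 − 1 = 6.7170.
Since a/(a+b) = μ, a = 0.6·6.7170 = 4.030 and b = 0.4·6.7170 = 2.687.

a = 4.030, b = 2.687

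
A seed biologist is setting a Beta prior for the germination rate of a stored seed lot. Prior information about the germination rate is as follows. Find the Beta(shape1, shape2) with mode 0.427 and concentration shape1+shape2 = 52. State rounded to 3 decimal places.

shape1 = 22.350, shape2 = 29.650

Since the density peak of Beta(shape1,shape2) is at (shape1−1)/(shape1+shape2−2),
shape1 = 1 + 0.427(52−2) = 22.350 and shape2 = 52 − 22.350 = 29.650.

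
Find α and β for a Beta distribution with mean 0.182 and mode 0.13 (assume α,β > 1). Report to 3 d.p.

With s = α+β: μ = α/s and mode = (α−1)/(s−2). Eliminating α = μs,
μs − 1 = m(s−2) ⇒ s(μ−m) = 1−2m ⇒ s = 0.74/0.052 = 14.2308.
So α = μs = 2.590, β = (1−μ)s = 11.641.

α = 2.590, β = 11.641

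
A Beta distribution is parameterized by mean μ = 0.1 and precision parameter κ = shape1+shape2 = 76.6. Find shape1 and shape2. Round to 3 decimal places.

shape1 = 7.660, shape2 = 68.940

Split κ in proportion μ : (1−μ): shape1 = 0.1·76.6 = 7.660, shape2 = 76.6 − 7.660 = 68.940.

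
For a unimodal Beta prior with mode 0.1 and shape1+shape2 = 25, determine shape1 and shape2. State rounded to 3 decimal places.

Since the density peak of Beta(shape1,shape2) is at (shape1−1)/(shape1+shape2−2),
shape1 = 1 + 0.1(25−2) = 3.300 and shape2 = 25 − 3.300 = 21.700.

shape1 = 3.300, shape2 = 21.700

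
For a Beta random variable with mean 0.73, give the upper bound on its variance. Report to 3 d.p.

0.197

Var = μ(1−μ)/(α+β+1), which approaches μ(1−μ) as α+β → 0.
So the supremum is μ(1−μ) = 0.73×0.27 = 0.197.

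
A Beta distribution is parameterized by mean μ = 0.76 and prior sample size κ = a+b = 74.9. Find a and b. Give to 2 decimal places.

a = 56.92, b = 17.98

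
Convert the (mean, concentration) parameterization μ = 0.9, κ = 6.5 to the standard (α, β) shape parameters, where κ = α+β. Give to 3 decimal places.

α = μκ = 0.9×6.5 = 5.850 and β = (1−μ)κ = 0.1×6.5 = 0.650.

α = 5.850, β = 0.650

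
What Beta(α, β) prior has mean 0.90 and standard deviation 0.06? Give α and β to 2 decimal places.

α = 21.60, β = 2.40

σ² = 0.06² = 0.0036.
With s = α+β, Var = μ(1−μ)/(s+1), so s+1 = (0.90×0.10)/0.0036 = 25.0000 and s = 24.0000.
α = μs = 21.60, β = (1−μ)s = 2.40.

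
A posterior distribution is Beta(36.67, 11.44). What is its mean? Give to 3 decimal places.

0.762

E[X] = α/(α+β) = 36.67/48.11 = 0.762.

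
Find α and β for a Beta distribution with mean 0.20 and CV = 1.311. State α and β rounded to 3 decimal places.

Var = (CV·μ)² = (1.311×0.20)² = 0.068749.
α+β = μ(1−μ)/Var − 1 = 0.1600/0.068749 − 1 = 1.3273.
Thus α = 0.20·1.3273 = 0.265 and β = 0.80·1.3273 = 1.062.

α = 0.265, β = 1.062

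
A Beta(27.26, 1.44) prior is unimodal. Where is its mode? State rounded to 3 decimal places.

0.984

The density x^(α−1)(1−x)^(β−1) is maximised at (α−1)/(α+β−2) = 26.26/26.70 = 0.984.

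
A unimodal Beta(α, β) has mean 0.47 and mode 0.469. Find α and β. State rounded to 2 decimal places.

With s = α+β: μ = α/s and mode = (α−1)/(s−2). Eliminating α = μs,
μs − 1 = m(s−2) ⇒ s(μ−m) = 1−2m ⇒ s = 0.062/0.001 = 62.0000.
So α = μs = 29.14, β = (1−μ)s = 32.86.

α = 29.14, β = 32.86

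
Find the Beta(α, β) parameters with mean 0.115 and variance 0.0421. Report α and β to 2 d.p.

α = 0.16, β = 1.25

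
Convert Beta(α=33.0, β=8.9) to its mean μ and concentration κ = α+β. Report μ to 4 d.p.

μ = 0.7876, κ = 41.9

κ = α+β = 33.0+8.9 = 41.9; μ = α/κ = 33.0/41.9 = 0.7876.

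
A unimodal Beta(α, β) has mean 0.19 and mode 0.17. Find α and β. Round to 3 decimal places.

α = 6.270, β = 26.730

With s = α+β: μ = α/s and mode = (α−1)/(s−2). Eliminating α = μs,
μs − 1 = m(s−2) ⇒ s(μ−m) = 1−2m ⇒ s = 0.66/0.02 = 33.0000.
So α = μs = 6.270, β = (1−μ)s = 26.730.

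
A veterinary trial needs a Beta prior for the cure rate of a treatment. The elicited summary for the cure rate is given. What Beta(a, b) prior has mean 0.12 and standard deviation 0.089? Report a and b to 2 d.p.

First σ² = 0.007921. Setting a = μn, b = (1−μ)n with n = a+b,
μ(1−μ)/(n+1) = 0.007921 ⇒ n+1 = 0.1056/0.007921 = 13.3317 ⇒ n = 12.3317.
Hence a = 0.12×12.3317 = 1.48, b = 0.88×12.3317 = 10.85.

a = 1.48, b = 10.85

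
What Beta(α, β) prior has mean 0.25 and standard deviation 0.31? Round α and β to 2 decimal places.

Variance = 0.31² = 0.0961. The moment-matching identity α+β = μ(1−μ)/Var − 1 gives
α+β = 0.1875/0.0961 − 1 = 0.9511, so α = μ·0.9511 = 0.24 and β = (1−μ)·0.9511 = 0.71.

α = 0.24, β = 0.71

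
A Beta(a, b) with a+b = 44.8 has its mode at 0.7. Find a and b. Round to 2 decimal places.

a = 30.96, b = 13.84

Mode = (a−1)/(κ−2) with κ = a+b, so a−1 = 0.7·42.8 = 29.96.
a = 30.96; b = κ − a = 13.84.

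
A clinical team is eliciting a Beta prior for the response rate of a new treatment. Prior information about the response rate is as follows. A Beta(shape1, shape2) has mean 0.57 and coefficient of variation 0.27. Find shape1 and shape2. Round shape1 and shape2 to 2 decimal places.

shape1 = 5.33, shape2 = 4.02

σ = CV·μ = 0.27×0.57 = 0.15390, so σ² = 0.023685.
s+1 = μ(1−μ)/σ² = 0.2451/0.023685 = 10.3482, so s = shape1+shape2 = 9.3482.
shape1 = μs = 5.33, shape2 = (1−μ)s = 4.02.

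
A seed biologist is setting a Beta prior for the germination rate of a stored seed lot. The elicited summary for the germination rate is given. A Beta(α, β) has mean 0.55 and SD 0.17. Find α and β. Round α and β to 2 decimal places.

First σ² = 0.0289. Setting α = μn, β = (1−μ)n with n = α+β,
μ(1−μ)/(n+1) = 0.0289 ⇒ n+1 = 0.2475/0.0289 = 8.5640 ⇒ n = 7.5640.
Hence α = 0.55×7.5640 = 4.16, β = 0.45×7.5640 = 3.40.

α = 4.16, β = 3.40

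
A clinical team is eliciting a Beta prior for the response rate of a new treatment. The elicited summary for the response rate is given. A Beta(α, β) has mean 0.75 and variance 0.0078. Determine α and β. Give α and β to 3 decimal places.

α = 17.279, β = 5.760

By moment matching, α+β = μ(1−μ)/σ² − 1 = (0.75·0.25)/0.0078 − 1 = 24.0385 − 1 = 23.0385.
Since α/(α+β) = μ, α = 0.75·23.0385 = 17.279 and β = 0.25·23.0385 = 5.760.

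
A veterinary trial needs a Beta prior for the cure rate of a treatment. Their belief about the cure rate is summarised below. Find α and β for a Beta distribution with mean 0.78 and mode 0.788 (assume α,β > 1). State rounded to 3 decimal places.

α = 56.160, β = 15.840

Let s = α+β. Mean gives α = μs = 0.78s; mode gives (α−1)/(s−2) = 0.788.
Substituting: 0.78s − 1 = 0.788(s−2) = 0.788s − 1.576, so -0.008s = -0.576 and s = 72.0000.
Then α = 0.78×72.0000 = 56.160 and β = s−α = 15.840.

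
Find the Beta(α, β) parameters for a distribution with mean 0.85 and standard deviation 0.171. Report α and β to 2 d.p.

α = 2.86, β = 0.50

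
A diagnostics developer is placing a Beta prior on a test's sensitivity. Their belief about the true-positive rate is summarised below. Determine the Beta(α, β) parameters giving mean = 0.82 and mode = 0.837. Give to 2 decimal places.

With s = α+β: μ = α/s and mode = (α−1)/(s−2). Eliminating α = μs,
μs − 1 = m(s−2) ⇒ s(μ−m) = 1−2m ⇒ s = -0.674/-0.017 = 39.6471.
So α = μs = 32.51, β = (1−μ)s = 7.14.

α = 32.51, β = 7.14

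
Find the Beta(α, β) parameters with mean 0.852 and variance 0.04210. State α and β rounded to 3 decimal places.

α = 1.700, β = 0.295

Write ν = α+β; then α = μν and Var = μ(1−μ)/(ν+1).
ν = μ(1−μ)/Var − 1 = 0.126096/0.04210 − 1 = 1.9952.
α = 0.852·1.9952 = 1.700, β = 0.148·1.9952 = 0.295.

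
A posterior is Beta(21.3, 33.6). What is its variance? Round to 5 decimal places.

0.00425

Var = αβ/[(α+β)²(α+β+1)] = (21.3×33.6)/(54.9²×55.9) = 715.68/168483.159 = 0.00425.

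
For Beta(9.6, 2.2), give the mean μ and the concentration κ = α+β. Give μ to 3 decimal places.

μ = 0.814, κ = 11.8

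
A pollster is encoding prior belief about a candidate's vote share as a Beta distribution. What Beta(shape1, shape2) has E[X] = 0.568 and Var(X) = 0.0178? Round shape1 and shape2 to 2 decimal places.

By moment matching, shape1+shape2 = μ(1−μ)/σ² − 1 = (0.568·0.432)/0.0178 − 1 = 13.7852 − 1 = 12.7852.
Since shape1/(shape1+shape2) = μ, shape1 = 0.568·12.7852 = 7.26 and shape2 = 0.432·12.7852 = 5.52.

shape1 = 7.26, shape2 = 5.52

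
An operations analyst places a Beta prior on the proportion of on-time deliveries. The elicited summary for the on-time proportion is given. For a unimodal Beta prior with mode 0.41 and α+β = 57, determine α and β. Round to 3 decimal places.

α = 23.550, β = 33.450

Since the density peak of Beta(α,β) is at (α−1)/(α+β−2),
α = 1 + 0.41(57−2) = 23.550 and β = 57 − 23.550 = 33.450.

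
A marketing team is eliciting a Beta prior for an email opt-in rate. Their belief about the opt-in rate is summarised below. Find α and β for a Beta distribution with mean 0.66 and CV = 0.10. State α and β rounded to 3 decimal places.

α = 33.340, β = 17.175

Var = (CV·μ)² = (0.10×0.66)² = 0.004356.
α+β = μ(1−μ)/Var − 1 = 0.2244/0.004356 − 1 = 50.5152.
Thus α = 0.66·50.5152 = 33.340 and β = 0.34·50.5152 = 17.175.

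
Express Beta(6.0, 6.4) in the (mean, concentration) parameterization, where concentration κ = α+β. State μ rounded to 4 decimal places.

μ = 0.4839, κ = 12.4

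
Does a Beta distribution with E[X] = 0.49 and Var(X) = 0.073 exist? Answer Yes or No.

Yes

The Beta variance bound is σ² < μ(1−μ).
Here μ(1−μ) = 0.49×0.51 = 0.2499, and 0.073 < 0.2499.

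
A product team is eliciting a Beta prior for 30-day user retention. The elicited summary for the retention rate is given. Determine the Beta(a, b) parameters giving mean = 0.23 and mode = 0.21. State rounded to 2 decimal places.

Let s = a+b. Mean gives a = μs = 0.23s; mode gives (a−1)/(s−2) = 0.21.
Substituting: 0.23s − 1 = 0.21(s−2) = 0.21s − 0.42, so 0.02s = 0.58 and s = 29.0000.
Then a = 0.23×29.0000 = 6.67 and b = s−a = 22.33.

a = 6.67, b = 22.33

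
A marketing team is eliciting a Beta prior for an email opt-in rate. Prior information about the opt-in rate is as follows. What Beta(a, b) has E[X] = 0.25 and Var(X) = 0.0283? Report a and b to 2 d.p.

a = 1.41, b = 4.22

Write ν = a+b; then a = μν and Var = μ(1−μ)/(ν+1).
ν = μ(1−μ)/Var − 1 = 0.1875/0.0283 − 1 = 5.6254.
a = 0.25·5.6254 = 1.41, b = 0.75·5.6254 = 4.22.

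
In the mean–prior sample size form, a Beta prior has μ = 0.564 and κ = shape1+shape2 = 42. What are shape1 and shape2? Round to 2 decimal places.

shape1 = μκ = 0.564×42 = 23.69 and shape2 = (1−μ)κ = 0.436×42 = 18.31.

shape1 = 23.69, shape2 = 18.31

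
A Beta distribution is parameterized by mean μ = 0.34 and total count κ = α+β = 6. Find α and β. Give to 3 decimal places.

α = 2.040, β = 3.960

Split κ in proportion μ : (1−μ): α = 0.34·6 = 2.040, β = 6 − 2.040 = 3.960.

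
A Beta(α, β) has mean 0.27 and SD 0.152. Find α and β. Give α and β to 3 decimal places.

α = 2.033, β = 5.498

First σ² = 0.023104. Setting α = μn, β = (1−μ)n with n = α+β,
μ(1−μ)/(n+1) = 0.023104 ⇒ n+1 = 0.1971/0.023104 = 8.5310 ⇒ n = 7.5310.
Hence α = 0.27×7.5310 = 2.033, β = 0.73×7.5310 = 5.498.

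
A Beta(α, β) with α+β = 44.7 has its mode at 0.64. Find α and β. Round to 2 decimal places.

α = 28.33, β = 16.37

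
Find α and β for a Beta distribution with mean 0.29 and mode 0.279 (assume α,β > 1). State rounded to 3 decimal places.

α = 11.653, β = 28.529

Let s = α+β. Mean gives α = μs = 0.29s; mode gives (α−1)/(s−2) = 0.279.
Substituting: 0.29s − 1 = 0.279(s−2) = 0.279s − 0.558, so 0.011s = 0.442 and s = 40.1818.
Then α = 0.29×40.1818 = 11.653 and β = s−α = 28.529.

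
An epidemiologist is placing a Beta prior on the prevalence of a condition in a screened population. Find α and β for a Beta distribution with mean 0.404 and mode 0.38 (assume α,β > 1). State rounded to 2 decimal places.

α = 4.04, β = 5.96

Let s = α+β. Mean gives α = μs = 0.404s; mode gives (α−1)/(s−2) = 0.38.
Substituting: 0.404s − 1 = 0.38(s−2) = 0.38s − 0.76, so 0.024s = 0.24 and s = 10.0000.
Then α = 0.404×10.0000 = 4.04 and β = s−α = 5.96.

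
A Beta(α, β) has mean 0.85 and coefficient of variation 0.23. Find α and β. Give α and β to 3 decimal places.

α = 1.986, β = 0.350

Var = (CV·μ)² = (0.23×0.85)² = 0.038220.
α+β = μ(1−μ)/Var − 1 = 0.1275/0.038220 − 1 = 2.3359.
Thus α = 0.85·2.3359 = 1.986 and β = 0.15·2.3359 = 0.350.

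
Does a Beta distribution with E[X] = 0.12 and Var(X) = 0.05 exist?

Yes

For any Beta, Var(X) < E[X]·(1−E[X]).
Here μ(1−μ) = 0.12×0.88 = 0.1056, and 0.05 < 0.1056.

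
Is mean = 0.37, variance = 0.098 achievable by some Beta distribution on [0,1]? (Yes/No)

Yes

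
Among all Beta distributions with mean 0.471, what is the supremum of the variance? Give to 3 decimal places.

0.249

For fixed mean μ the Beta variance is μ(1−μ)/(α+β+1), increasing as α+β decreases.
Its least upper bound (not attained) is μ(1−μ) = 0.471·0.529 = 0.249.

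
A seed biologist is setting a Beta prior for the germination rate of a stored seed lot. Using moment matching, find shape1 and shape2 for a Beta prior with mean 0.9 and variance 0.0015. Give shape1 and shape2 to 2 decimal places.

Write ν = shape1+shape2; then shape1 = μν and Var = μ(1−μ)/(ν+1).
ν = μ(1−μ)/Var − 1 = 0.09/0.0015 − 1 = 59.0000.
shape1 = 0.9·59.0000 = 53.10, shape2 = 0.1·59.0000 = 5.90.

shape1 = 53.10, shape2 = 5.90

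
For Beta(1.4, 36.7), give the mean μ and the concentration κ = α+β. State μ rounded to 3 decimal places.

μ = 0.037, κ = 38.1

κ = α+β = 1.4+36.7 = 38.1; μ = α/κ = 1.4/38.1 = 0.037.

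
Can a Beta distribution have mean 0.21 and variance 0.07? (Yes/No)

For any Beta, Var(X) < E[X]·(1−E[X]).
Here μ(1−μ) = 0.21×0.79 = 0.1659, and 0.07 < 0.1659.

Yes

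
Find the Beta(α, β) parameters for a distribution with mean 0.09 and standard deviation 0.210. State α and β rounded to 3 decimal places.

α = 0.077, β = 0.780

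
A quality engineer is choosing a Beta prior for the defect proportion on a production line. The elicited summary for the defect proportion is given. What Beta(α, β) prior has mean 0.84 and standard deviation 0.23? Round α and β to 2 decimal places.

First σ² = 0.0529. Setting α = μn, β = (1−μ)n with n = α+β,
μ(1−μ)/(n+1) = 0.0529 ⇒ n+1 = 0.1344/0.0529 = 2.5406 ⇒ n = 1.5406.
Hence α = 0.84×1.5406 = 1.29, β = 0.16×1.5406 = 0.25.

α = 1.29, β = 0.25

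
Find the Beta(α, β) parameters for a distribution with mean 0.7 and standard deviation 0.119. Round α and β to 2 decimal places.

α = 9.68, β = 4.15

First σ² = 0.014161. Setting α = μn, β = (1−μ)n with n = α+β,
μ(1−μ)/(n+1) = 0.014161 ⇒ n+1 = 0.21/0.014161 = 14.8295 ⇒ n = 13.8295.
Hence α = 0.7×13.8295 = 9.68, β = 0.3×13.8295 = 4.15.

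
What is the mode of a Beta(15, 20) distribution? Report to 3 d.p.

The density x^(α−1)(1−x)^(β−1) is maximised at (α−1)/(α+β−2) = 14/33 = 0.424.

0.424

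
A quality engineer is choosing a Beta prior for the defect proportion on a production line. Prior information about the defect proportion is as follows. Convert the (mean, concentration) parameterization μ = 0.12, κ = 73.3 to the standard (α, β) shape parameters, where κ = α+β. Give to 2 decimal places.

α = 8.80, β = 64.50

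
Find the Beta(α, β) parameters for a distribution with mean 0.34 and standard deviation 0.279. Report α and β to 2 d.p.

α = 0.64, β = 1.24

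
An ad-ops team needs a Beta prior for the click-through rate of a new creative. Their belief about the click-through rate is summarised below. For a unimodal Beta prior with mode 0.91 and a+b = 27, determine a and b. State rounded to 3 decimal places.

a = 23.750, b = 3.250

Mode = (a−1)/(κ−2) with κ = a+b, so a−1 = 0.91·25 = 22.750.
a = 23.750; b = κ − a = 3.250.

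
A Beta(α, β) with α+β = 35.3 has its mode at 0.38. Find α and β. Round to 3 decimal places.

Since the density peak of Beta(α,β) is at (α−1)/(α+β−2),
α = 1 + 0.38(35.3−2) = 13.654 and β = 35.3 − 13.654 = 21.646.

α = 13.654, β = 21.646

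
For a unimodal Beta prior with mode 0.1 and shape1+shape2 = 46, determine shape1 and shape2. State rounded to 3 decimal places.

Since the density peak of Beta(shape1,shape2) is at (shape1−1)/(shape1+shape2−2),
shape1 = 1 + 0.1(46−2) = 5.400 and shape2 = 46 − 5.400 = 40.600.

shape1 = 5.400, shape2 = 40.600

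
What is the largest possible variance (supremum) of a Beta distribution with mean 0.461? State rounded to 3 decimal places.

Var = μ(1−μ)/(α+β+1), which approaches μ(1−μ) as α+β → 0.
So the supremum is μ(1−μ) = 0.461×0.539 = 0.248.

0.248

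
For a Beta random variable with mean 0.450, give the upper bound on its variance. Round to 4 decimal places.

For fixed mean μ the Beta variance is μ(1−μ)/(α+β+1), increasing as α+β decreases.
Its least upper bound (not attained) is μ(1−μ) = 0.450·0.550 = 0.2475.

0.2475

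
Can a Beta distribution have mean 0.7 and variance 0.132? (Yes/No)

A Beta with mean μ has variance μ(1−μ)/(α+β+1) < μ(1−μ).
Here μ(1−μ) = 0.7×0.3 = 0.21, and 0.132 < 0.21.

Yes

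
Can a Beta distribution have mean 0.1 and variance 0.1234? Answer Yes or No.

No

The Beta variance bound is σ² < μ(1−μ).
Here μ(1−μ) = 0.1×0.9 = 0.09, and 0.1234 ≥ 0.09.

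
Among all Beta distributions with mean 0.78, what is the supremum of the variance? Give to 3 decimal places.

Var = μ(1−μ)/(α+β+1), which approaches μ(1−μ) as α+β → 0.
So the supremum is μ(1−μ) = 0.78×0.22 = 0.172.

0.172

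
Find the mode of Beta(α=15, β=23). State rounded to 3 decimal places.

The density x^(α−1)(1−x)^(β−1) is maximised at (α−1)/(α+β−2) = 14/36 = 0.389.

0.389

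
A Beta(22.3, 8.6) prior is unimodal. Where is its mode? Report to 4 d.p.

0.7370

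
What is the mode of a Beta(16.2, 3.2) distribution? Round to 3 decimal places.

The density x^(α−1)(1−x)^(β−1) is maximised at (α−1)/(α+β−2) = 15.2/17.4 = 0.874.

0.874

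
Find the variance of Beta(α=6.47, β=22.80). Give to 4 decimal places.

0.0057

α+β = 29.27 and αβ = 147.5160, so Var = αβ/[(α+β)²(α+β+1)] = 147.5160/25933.304883 = 0.0057.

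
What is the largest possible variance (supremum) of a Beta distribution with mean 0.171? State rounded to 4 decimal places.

0.1418

Var = μ(1−μ)/(α+β+1), which approaches μ(1−μ) as α+β → 0.
So the supremum is μ(1−μ) = 0.171×0.829 = 0.1418.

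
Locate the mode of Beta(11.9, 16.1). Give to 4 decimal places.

With α,β > 1, mode = (α−1)/(α+β−2) = 10.9/26.0 = 0.4192.

0.4192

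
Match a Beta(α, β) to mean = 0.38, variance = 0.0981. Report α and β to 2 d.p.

Write ν = α+β; then α = μν and Var = μ(1−μ)/(ν+1).
ν = μ(1−μ)/Var − 1 = 0.2356/0.0981 − 1 = 1.4016.
α = 0.38·1.4016 = 0.53, β = 0.62·1.4016 = 0.87.

α = 0.53, β = 0.87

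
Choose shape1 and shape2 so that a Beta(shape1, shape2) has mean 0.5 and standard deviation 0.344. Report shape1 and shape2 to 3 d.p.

shape1 = 0.556, shape2 = 0.556

σ² = 0.344² = 0.118336.
With s = shape1+shape2, Var = μ(1−μ)/(s+1), so s+1 = (0.5×0.5)/0.118336 = 2.1126 and s = 1.1126.
shape1 = μs = 0.556, shape2 = (1−μ)s = 0.556.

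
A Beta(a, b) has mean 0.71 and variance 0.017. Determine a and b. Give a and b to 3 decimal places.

Let s = a+b. The Beta variance is μ(1−μ)/(s+1).
So s+1 = μ(1−μ)/σ² = (0.71×0.29)/0.017 = 0.2059/0.017 = 12.1118, giving s = 11.1118.
Then a = μs = 0.71×11.1118 = 7.889 and b = (1−μ)s = 0.29×11.1118 = 3.222.

a = 7.889, b = 3.222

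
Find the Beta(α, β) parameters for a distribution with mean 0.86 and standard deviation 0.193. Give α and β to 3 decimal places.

α = 1.920, β = 0.313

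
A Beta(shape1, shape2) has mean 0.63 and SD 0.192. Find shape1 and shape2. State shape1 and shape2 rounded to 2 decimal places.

shape1 = 3.35, shape2 = 1.97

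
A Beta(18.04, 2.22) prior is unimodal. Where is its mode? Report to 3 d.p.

0.933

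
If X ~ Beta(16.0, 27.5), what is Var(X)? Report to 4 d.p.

0.0052

Var = αβ/[(α+β)²(α+β+1)] = (16.0×27.5)/(43.5²×44.5) = 440.00/84205.125 = 0.0052.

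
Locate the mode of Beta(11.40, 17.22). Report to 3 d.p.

0.391

With α,β > 1, mode = (α−1)/(α+β−2) = 10.40/26.62 = 0.391.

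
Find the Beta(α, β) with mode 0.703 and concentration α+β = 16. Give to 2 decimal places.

Since the density peak of Beta(α,β) is at (α−1)/(α+β−2),
α = 1 + 0.703(16−2) = 10.84 and β = 16 − 10.84 = 5.16.

α = 10.84, β = 5.16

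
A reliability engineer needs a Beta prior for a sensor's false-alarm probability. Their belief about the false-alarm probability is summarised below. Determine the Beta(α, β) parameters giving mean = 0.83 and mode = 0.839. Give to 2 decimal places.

α = 62.53, β = 12.81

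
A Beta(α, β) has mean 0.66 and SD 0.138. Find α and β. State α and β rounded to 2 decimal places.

σ² = 0.138² = 0.019044.
With s = α+β, Var = μ(1−μ)/(s+1), so s+1 = (0.66×0.34)/0.019044 = 11.7832 and s = 10.7832.
α = μs = 7.12, β = (1−μ)s = 3.67.

α = 7.12, β = 3.67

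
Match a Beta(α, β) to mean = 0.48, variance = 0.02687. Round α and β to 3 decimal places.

α = 3.979, β = 4.310

Let s = α+β. The Beta variance is μ(1−μ)/(s+1).
So s+1 = μ(1−μ)/σ² = (0.48×0.52)/0.02687 = 0.2496/0.02687 = 9.2892, giving s = 8.2892.
Then α = μs = 0.48×8.2892 = 3.979 and β = (1−μ)s = 0.52×8.2892 = 4.310.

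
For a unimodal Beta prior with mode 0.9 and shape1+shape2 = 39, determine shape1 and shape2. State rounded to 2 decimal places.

Mode = (shape1−1)/(κ−2) with κ = shape1+shape2, so shape1−1 = 0.9·37 = 33.30.
shape1 = 34.30; shape2 = κ − shape1 = 4.70.

shape1 = 34.30, shape2 = 4.70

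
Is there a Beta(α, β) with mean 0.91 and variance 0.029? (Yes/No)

Yes

For any Beta, Var(X) < E[X]·(1−E[X]).
Here μ(1−μ) = 0.91×0.09 = 0.0819, and 0.029 < 0.0819.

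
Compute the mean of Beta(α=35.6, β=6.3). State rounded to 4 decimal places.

0.8496

The Beta mean is α/(α+β) = 35.6/(35.6+6.3) = 0.8496.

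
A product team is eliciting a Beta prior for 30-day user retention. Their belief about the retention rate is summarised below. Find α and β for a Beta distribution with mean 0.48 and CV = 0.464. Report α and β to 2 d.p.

σ = CV·μ = 0.464×0.48 = 0.22272, so σ² = 0.049604.
s+1 = μ(1−μ)/σ² = 0.2496/0.049604 = 5.0318, so s = α+β = 4.0318.
α = μs = 1.94, β = (1−μ)s = 2.10.

α = 1.94, β = 2.10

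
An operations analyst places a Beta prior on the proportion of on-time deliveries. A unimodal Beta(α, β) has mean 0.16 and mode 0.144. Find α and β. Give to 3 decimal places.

α = 7.120, β = 37.380

Let s = α+β. Mean gives α = μs = 0.16s; mode gives (α−1)/(s−2) = 0.144.
Substituting: 0.16s − 1 = 0.144(s−2) = 0.144s − 0.288, so 0.016s = 0.712 and s = 44.5000.
Then α = 0.16×44.5000 = 7.120 and β = s−α = 37.380.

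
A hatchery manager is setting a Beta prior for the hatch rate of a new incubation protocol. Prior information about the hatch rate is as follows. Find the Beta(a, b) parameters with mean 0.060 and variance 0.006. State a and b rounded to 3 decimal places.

a = 0.504, b = 7.896

By moment matching, a+b = μ(1−μ)/σ² − 1 = (0.060·0.940)/0.006 − 1 = 9.4000 − 1 = 8.4000.
Since a/(a+b) = μ, a = 0.060·8.4000 = 0.504 and b = 0.940·8.4000 = 7.896.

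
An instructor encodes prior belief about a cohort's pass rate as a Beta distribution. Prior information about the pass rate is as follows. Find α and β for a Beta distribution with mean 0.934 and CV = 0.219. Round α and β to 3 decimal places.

α = 0.442, β = 0.031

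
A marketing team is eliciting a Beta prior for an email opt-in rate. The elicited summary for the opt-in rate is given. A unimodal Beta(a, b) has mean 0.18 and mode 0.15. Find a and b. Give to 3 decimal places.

a = 4.200, b = 19.133

Let s = a+b. Mean gives a = μs = 0.18s; mode gives (a−1)/(s−2) = 0.15.
Substituting: 0.18s − 1 = 0.15(s−2) = 0.15s − 0.30, so 0.03s = 0.70 and s = 23.3333.
Then a = 0.18×23.3333 = 4.200 and b = s−a = 19.133.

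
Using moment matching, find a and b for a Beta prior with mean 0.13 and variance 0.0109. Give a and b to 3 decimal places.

a = 1.219, b = 8.157

By moment matching, a+b = μ(1−μ)/σ² − 1 = (0.13·0.87)/0.0109 − 1 = 10.3761 − 1 = 9.3761.
Since a/(a+b) = μ, a = 0.13·9.3761 = 1.219 and b = 0.87·9.3761 = 8.157.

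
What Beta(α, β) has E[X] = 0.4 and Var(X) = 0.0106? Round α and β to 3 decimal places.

Let s = α+β. The Beta variance is μ(1−μ)/(s+1).
So s+1 = μ(1−μ)/σ² = (0.4×0.6)/0.0106 = 0.24/0.0106 = 22.6415, giving s = 21.6415.
Then α = μs = 0.4×21.6415 = 8.657 and β = (1−μ)s = 0.6×21.6415 = 12.985.

α = 8.657, β = 12.985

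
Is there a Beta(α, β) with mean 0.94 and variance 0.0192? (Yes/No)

Yes

A Beta with mean μ has variance μ(1−μ)/(α+β+1) < μ(1−μ).
Here μ(1−μ) = 0.94×0.06 = 0.0564, and 0.0192 < 0.0564.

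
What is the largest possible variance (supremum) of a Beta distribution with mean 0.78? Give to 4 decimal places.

0.1716

Var = μ(1−μ)/(α+β+1), which approaches μ(1−μ) as α+β → 0.
So the supremum is μ(1−μ) = 0.78×0.22 = 0.1716.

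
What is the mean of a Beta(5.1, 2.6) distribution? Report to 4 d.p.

0.6623

E[X] = α/(α+β) = 5.1/7.7 = 0.6623.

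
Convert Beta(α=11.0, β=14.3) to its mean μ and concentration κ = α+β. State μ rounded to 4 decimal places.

μ = 0.4348, κ = 25.3

κ = α+β = 11.0+14.3 = 25.3; μ = α/κ = 11.0/25.3 = 0.4348.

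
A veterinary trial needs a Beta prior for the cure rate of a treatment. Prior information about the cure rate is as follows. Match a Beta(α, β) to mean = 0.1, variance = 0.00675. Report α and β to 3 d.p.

α = 1.233, β = 11.100

By moment matching, α+β = μ(1−μ)/σ² − 1 = (0.1·0.9)/0.00675 − 1 = 13.3333 − 1 = 12.3333.
Since α/(α+β) = μ, α = 0.1·12.3333 = 1.233 and β = 0.9·12.3333 = 11.100.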